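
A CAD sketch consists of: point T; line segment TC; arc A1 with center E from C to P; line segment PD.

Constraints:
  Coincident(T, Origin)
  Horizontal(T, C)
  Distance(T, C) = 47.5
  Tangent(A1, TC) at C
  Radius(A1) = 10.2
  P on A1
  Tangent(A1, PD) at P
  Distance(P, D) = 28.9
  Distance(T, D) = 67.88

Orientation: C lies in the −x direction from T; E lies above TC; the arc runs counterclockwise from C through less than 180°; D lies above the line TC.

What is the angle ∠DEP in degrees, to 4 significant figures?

70.56°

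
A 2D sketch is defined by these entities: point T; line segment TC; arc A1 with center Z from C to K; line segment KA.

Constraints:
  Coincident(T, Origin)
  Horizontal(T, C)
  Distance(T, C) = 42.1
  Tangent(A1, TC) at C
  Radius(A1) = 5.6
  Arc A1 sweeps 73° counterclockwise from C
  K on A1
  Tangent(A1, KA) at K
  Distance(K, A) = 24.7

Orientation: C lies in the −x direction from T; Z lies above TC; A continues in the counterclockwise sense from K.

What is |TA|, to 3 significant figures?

40.4

T is at the origin; T and C share the same y with |TC| = 42.1 and C on the −x side, so C = (-42.1, 0.00). Tangency of A1 to TC means the radius ZC is perpendicular to TC, so Z = C + (0, 5.6) = (-42.1, 5.60). On A1, C sits at bearing -90° from Z; a 73° counterclockwise sweep puts K at bearing -17°, so K = Z + 5.6·(cos -17°, sin -17°) = (-36.7, 3.96). Tangency of A1 to KA means the radius ZK is perpendicular to KA, so KA runs along (−sin -17°, cos -17°); with |KA| = 24.7, A = (-29.5, 27.6). Then |TA| = |A − T| = 40.4.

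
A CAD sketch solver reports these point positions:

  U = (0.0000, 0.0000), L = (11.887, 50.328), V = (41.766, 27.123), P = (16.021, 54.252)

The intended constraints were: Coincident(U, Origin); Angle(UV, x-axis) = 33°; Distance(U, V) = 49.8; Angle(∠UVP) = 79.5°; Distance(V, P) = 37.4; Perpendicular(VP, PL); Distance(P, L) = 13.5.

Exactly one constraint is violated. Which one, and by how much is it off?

Distance(P, L) = 13.5 — off by 7.80.

U = (0.00, 0.00) ✓; UV at 33.00° ✓; |UV| = 49.80 ✓; ∠UVP = 79.50° ✓; |VP| = 37.40 ✓; ∠(VP, PL) = 90.01° ✓; |PL| = 5.700 ✗.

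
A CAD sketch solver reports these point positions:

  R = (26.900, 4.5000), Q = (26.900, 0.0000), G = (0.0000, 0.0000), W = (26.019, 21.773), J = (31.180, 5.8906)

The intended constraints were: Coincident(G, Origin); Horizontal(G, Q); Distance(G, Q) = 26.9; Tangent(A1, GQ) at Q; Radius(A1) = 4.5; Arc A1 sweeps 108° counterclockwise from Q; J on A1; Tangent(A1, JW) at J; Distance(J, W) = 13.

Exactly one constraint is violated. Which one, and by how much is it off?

Distance(J, W) = 13 — off by 3.70.

G = (0.00, 0.00) ✓; G.y = 0.00, Q.y = 0.00 ✓; |GQ| = 26.90 ✓; ∠(RQ, QG) = 90.00° ✓; |RQ| = 4.500 ✓; bearing(R→J) − bearing(R→Q) = 108.0° ✓; |RJ| = 4.500 ✓; ∠(RJ, JW) = 90.00° ✓; |JW| = 16.70 ✗.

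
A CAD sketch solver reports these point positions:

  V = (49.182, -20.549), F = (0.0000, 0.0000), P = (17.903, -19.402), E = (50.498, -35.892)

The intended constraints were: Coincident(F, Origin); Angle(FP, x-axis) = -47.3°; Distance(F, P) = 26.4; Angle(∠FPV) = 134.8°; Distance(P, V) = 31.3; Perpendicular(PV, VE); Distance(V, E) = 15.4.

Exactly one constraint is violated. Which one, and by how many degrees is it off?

Perpendicular(PV, VE) — off by 7.00°.

F = (0.00, 0.00) ✓; FP at -47.30° ✓; |FP| = 26.40 ✓; ∠FPV = 134.8° ✓; |PV| = 31.30 ✓; ∠(PV, VE) = 83.00° ✗; |VE| = 15.40 ✓.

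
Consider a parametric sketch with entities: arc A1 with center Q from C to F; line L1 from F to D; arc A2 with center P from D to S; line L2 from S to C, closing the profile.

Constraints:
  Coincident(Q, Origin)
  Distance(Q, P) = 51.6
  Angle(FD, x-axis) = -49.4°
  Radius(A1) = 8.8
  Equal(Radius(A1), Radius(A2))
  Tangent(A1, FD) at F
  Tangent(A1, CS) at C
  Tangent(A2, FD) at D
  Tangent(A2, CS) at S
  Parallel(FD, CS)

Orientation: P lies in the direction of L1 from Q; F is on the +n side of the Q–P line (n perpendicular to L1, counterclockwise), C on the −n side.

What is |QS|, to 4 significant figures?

52.35

The slot axis is L1's direction at -49.4°, so u = (cos -49.4°, sin -49.4°) = (0.6508, -0.7593) and n = (−sin -49.4°, cos -49.4°) = (0.7593, 0.6508). Q is at the origin and P lies 51.6 along u from Q, so P = 51.6·u = (33.58, -39.18). Tangency of A1 to both parallel lines with radius 8.8 puts F and C at Q ± 8.8·n: F = (6.682, 5.727), C = (-6.682, -5.727). Equal radii place D and S the same way about P: D = P + 8.8·n = (40.26, -33.45), S = P − 8.8·n = (26.90, -44.91). Then |QS| = |S − Q| = 52.35.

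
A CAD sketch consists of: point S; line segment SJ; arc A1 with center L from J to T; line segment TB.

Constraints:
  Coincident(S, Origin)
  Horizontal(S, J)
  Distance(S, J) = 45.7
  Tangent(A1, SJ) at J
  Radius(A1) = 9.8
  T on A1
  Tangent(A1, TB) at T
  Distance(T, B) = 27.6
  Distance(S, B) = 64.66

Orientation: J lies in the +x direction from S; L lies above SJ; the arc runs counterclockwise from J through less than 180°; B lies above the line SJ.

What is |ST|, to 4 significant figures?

56.51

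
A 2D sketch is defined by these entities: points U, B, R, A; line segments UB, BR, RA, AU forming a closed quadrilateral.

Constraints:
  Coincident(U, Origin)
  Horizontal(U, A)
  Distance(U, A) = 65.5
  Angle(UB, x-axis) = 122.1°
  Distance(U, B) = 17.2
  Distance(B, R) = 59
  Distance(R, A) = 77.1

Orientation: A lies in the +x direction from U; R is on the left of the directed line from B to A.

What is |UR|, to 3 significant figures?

68.1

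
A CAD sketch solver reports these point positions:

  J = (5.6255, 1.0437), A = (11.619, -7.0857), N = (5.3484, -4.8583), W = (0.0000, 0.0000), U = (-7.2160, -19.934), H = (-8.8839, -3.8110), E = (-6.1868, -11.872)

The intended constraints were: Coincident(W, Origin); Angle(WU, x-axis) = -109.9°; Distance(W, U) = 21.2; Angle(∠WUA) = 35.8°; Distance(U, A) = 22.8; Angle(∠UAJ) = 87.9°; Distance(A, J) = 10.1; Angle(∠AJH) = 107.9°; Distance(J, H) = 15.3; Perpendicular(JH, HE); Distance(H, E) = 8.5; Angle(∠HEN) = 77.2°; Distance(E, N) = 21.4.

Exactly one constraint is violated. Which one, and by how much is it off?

Distance(E, N) = 21.4 — off by 7.90.

W = (0.00, 0.00) ✓; WU at -109.9° ✓; |WU| = 21.20 ✓; ∠WUA = 35.80° ✓; |UA| = 22.80 ✓; ∠UAJ = 87.90° ✓; |AJ| = 10.10 ✓; ∠AJH = 107.9° ✓; |JH| = 15.30 ✓; ∠(JH, HE) = 90.00° ✓; |HE| = 8.500 ✓; ∠HEN = 77.20° ✓; |EN| = 13.50 ✗.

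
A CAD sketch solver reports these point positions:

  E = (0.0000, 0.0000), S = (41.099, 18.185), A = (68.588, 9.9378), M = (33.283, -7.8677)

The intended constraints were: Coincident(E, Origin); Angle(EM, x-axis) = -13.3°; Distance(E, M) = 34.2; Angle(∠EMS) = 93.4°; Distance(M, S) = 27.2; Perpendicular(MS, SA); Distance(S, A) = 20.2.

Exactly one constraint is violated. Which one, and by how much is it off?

Distance(S, A) = 20.2 — off by 8.50.

E = (0.00, 0.00) ✓; EM at -13.30° ✓; |EM| = 34.20 ✓; ∠EMS = 93.40° ✓; |MS| = 27.20 ✓; ∠(MS, SA) = 90.00° ✓; |SA| = 28.70 ✗.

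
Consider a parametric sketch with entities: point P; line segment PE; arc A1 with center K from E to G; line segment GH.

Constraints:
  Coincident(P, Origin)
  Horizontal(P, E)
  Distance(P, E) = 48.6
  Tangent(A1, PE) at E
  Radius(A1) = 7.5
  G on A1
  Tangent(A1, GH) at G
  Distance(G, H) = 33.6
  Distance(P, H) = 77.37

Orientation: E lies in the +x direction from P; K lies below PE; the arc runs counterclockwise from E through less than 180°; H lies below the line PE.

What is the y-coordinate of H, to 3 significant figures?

-35.4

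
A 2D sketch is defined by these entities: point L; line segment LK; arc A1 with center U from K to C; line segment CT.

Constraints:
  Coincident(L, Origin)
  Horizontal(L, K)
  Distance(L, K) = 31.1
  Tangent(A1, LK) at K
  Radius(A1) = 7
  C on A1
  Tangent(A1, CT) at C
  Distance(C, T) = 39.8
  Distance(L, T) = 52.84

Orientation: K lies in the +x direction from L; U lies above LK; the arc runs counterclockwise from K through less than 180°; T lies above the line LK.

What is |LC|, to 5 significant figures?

38.838

L is at the origin; L and K share the same y with |LK| = 31.1 and K on the +x side, so K = (31.100, 0.0000). A1 meets LK tangentially, so UK is at right angles to LK, so U = K + (0, 7) = (31.100, 7.0000). Since UC ⟂ CT (tangency), |UT| = √(7.0² + 39.8²) = 40.411 regardless of where C sits on A1. So T lies on both circle(L, 52.84) and circle(U, 40.411); the above-LK intersection is T = (24.425, 46.856). C is the foot of the tangent from T: C = (37.699, 9.3346).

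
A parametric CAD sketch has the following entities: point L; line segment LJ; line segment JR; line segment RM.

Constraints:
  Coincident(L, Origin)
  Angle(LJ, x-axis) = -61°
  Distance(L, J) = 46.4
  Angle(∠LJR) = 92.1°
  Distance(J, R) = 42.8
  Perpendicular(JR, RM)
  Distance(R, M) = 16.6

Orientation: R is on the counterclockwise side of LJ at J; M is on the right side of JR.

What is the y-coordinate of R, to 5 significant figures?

-21.218

L is at the origin; LJ runs at -61.0° with length 46.4, so J = 46.4·(cos -61.0°, sin -61.0°) = (22.495, -40.582). ∠LJR = 92.1°, so JR runs at -61.0° + (180° − 92.1°) = 26.900° from the x-axis; with |JR| = 42.8, R = J + 42.8·(cos 26.900°, sin 26.900°) = (60.664, -21.218). So R.y = -21.218.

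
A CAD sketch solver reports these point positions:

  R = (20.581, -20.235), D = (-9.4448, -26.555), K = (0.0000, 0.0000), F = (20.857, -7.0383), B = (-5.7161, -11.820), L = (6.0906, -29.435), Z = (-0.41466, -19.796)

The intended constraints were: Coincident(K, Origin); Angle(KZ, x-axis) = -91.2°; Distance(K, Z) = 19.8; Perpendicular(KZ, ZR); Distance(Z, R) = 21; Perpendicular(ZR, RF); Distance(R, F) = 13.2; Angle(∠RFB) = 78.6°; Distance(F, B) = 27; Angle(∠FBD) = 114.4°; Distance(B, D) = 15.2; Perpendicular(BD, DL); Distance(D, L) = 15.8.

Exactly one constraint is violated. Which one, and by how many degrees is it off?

Perpendicular(BD, DL) — off by 3.70°.

K = (0.00, 0.00) ✓; KZ at -91.20° ✓; |KZ| = 19.80 ✓; ∠(KZ, ZR) = 90.00° ✓; |ZR| = 21.00 ✓; ∠(ZR, RF) = 90.00° ✓; |RF| = 13.20 ✓; ∠RFB = 78.60° ✓; |FB| = 27.00 ✓; ∠FBD = 114.4° ✓; |BD| = 15.20 ✓; ∠(BD, DL) = 93.70° ✗; |DL| = 15.80 ✓.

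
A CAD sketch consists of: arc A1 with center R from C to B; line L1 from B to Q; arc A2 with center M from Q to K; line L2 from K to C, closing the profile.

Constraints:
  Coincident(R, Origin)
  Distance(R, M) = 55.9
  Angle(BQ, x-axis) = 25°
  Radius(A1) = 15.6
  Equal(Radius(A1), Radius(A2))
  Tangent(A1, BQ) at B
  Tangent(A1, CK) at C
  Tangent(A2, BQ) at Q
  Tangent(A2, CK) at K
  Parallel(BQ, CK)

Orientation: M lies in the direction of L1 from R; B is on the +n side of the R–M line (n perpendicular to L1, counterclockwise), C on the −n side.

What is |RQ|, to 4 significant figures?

58.04

The slot axis is L1's direction at 25.0°, so u = (cos 25.0°, sin 25.0°) = (0.9063, 0.4226) and n = (−sin 25.0°, cos 25.0°) = (-0.4226, 0.9063). R is at the origin and M lies 55.9 along u from R, so M = 55.9·u = (50.66, 23.62). Tangency of A1 to both parallel lines with radius 15.6 puts B and C at R ± 15.6·n: B = (-6.593, 14.14), C = (6.593, -14.14). Equal radii place Q and K the same way about M: Q = M + 15.6·n = (44.07, 37.76), K = M − 15.6·n = (57.26, 9.486). Then |RQ| = |Q − R| = 58.04.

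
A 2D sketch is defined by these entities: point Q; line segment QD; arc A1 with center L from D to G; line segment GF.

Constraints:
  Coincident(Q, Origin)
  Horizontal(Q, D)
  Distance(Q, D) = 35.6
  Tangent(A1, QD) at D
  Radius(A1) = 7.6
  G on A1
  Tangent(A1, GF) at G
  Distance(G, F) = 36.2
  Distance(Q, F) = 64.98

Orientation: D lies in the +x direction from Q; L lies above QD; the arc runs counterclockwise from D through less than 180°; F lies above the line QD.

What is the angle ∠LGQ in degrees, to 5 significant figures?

18.869°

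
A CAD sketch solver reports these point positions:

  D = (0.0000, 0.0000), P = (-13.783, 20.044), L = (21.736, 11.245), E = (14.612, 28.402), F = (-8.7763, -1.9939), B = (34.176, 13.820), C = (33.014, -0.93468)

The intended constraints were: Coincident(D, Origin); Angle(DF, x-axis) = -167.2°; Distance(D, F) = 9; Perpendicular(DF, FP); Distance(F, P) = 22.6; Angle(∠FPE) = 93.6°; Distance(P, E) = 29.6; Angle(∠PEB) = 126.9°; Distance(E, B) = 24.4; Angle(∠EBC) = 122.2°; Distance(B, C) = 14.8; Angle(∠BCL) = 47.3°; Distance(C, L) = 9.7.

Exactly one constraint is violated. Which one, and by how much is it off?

Distance(C, L) = 9.7 — off by 6.90.

D = (0.00, 0.00) ✓; DF at -167.2° ✓; |DF| = 9.000 ✓; ∠(DF, FP) = 90.00° ✓; |FP| = 22.60 ✓; ∠FPE = 93.60° ✓; |PE| = 29.60 ✓; ∠PEB = 126.9° ✓; |EB| = 24.40 ✓; ∠EBC = 122.2° ✓; |BC| = 14.80 ✓; ∠BCL = 47.30° ✓; |CL| = 16.60 ✗.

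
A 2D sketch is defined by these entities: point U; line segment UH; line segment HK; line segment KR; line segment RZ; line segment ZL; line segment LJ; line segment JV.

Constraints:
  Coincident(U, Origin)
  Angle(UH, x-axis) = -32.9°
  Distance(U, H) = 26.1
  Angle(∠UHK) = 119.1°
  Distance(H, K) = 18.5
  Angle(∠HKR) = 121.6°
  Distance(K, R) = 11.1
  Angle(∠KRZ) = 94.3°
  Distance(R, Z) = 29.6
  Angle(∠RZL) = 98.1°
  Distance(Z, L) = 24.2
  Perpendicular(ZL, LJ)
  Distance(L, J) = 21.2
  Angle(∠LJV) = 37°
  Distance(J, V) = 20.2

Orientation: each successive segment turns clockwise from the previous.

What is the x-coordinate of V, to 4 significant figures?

7.609

ZL is perpendicular to LJ, so LJ runs at -49.80°; with |LJ| = 21.2, J = (27.31, -13.31). ∠LJV = 37.0° gives JV at 167.2° from the x-axis; with |JV| = 20.2, V = (7.609, -8.835). So V.x = 7.609.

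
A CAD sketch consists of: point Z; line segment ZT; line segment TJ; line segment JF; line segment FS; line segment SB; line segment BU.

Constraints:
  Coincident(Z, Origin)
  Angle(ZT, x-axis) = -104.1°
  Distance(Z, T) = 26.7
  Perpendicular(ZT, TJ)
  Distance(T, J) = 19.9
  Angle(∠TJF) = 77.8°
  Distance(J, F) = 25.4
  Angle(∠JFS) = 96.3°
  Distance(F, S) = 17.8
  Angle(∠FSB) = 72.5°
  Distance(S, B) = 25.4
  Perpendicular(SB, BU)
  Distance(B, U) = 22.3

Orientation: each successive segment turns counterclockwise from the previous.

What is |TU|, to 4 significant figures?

28.68

∠FSB = 72.5° gives SB at -80.70° from the x-axis; with |SB| = 25.4, B = (0.1248, -27.88). SB is perpendicular to BU, so BU runs at 9.300°; with |BU| = 22.3, U = (22.13, -24.28). Then |TU| = |U − T| = 28.68.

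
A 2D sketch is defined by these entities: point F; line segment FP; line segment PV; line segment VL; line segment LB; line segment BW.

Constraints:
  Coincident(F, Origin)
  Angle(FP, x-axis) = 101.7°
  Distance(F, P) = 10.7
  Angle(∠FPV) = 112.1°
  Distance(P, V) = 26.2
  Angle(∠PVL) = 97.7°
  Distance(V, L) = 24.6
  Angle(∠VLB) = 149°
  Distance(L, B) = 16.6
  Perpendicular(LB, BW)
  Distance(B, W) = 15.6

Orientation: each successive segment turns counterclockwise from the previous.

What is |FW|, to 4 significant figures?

26.71

∠VLB = 149.0° gives LB at -77.10° from the x-axis; with |LB| = 16.6, B = (-31.88, -24.36). LB ⟂ BW, so BW runs at 12.90°; with |BW| = 15.6, W = (-16.67, -20.87). Then |FW| = |W − F| = 26.71.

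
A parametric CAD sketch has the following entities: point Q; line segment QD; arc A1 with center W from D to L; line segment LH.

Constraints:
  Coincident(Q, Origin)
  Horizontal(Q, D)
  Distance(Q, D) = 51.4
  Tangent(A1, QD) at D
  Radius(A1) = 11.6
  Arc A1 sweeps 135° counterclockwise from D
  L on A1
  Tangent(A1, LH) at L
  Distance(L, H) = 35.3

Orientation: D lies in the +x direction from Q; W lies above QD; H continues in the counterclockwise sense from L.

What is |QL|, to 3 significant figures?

62.8

A1 meets QD tangentially, so WD is at right angles to QD, so W = D + (0, 11.6) = (51.4, 11.6). On A1, D sits at bearing -90° from W; a 135° counterclockwise sweep puts L at bearing 45°, so L = W + 11.6·(cos 45°, sin 45°) = (59.6, 19.8). Then |QL| = |L − Q| = 62.8.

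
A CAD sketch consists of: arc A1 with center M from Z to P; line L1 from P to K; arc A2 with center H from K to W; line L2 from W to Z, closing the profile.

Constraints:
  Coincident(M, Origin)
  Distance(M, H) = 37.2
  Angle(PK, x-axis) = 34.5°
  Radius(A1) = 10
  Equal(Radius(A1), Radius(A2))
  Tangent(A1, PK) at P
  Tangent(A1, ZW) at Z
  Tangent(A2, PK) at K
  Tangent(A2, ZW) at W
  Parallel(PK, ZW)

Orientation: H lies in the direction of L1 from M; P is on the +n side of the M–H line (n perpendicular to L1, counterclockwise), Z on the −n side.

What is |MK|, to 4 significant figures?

38.52

The slot axis is L1's direction at 34.5°, so u = (cos 34.5°, sin 34.5°) = (0.8241, 0.5664) and n = (−sin 34.5°, cos 34.5°) = (-0.5664, 0.8241). M is at the origin and H lies 37.2 along u from M, so H = 37.2·u = (30.66, 21.07). Tangency of A1 to both parallel lines with radius 10.0 puts P and Z at M ± 10.0·n: P = (-5.664, 8.241), Z = (5.664, -8.241). Equal radii place K and W the same way about H: K = H + 10.0·n = (24.99, 29.31), W = H − 10.0·n = (36.32, 12.83). Then |MK| = |K − M| = 38.52.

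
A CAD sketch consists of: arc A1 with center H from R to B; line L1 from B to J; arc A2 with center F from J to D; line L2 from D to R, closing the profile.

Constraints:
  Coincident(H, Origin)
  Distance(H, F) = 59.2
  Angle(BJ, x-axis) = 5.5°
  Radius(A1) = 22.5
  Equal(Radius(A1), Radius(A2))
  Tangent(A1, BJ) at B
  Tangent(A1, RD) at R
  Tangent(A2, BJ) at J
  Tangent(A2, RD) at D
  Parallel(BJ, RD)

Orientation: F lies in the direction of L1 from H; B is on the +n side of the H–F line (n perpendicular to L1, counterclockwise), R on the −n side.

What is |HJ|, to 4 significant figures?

63.33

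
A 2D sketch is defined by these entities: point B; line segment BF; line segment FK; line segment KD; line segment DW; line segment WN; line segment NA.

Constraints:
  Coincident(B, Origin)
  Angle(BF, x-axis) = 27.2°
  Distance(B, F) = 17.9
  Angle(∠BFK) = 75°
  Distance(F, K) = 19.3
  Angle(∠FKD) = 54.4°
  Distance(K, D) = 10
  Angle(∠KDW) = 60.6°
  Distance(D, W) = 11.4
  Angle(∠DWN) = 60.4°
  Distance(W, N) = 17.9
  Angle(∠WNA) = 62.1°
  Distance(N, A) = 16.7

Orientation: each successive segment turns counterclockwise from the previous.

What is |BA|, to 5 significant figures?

13.495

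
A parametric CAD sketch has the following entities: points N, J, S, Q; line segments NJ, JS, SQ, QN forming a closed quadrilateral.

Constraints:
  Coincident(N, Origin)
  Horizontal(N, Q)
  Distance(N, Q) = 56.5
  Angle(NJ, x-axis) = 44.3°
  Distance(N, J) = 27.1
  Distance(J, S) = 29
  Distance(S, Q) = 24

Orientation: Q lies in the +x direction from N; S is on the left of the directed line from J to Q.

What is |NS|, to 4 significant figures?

53.17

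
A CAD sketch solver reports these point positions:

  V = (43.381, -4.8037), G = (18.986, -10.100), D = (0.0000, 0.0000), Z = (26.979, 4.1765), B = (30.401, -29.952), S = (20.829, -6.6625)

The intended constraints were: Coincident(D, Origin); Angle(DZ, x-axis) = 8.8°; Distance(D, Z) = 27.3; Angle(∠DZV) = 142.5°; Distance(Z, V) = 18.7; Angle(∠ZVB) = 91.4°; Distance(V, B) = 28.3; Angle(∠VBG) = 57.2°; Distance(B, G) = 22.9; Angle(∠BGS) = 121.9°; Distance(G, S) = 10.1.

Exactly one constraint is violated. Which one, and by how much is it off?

Distance(G, S) = 10.1 — off by 6.20.

D = (0.00, 0.00) ✓; DZ at 8.800° ✓; |DZ| = 27.30 ✓; ∠DZV = 142.5° ✓; |ZV| = 18.70 ✓; ∠ZVB = 91.40° ✓; |VB| = 28.30 ✓; ∠VBG = 57.20° ✓; |BG| = 22.90 ✓; ∠BGS = 121.9° ✓; |GS| = 3.900 ✗.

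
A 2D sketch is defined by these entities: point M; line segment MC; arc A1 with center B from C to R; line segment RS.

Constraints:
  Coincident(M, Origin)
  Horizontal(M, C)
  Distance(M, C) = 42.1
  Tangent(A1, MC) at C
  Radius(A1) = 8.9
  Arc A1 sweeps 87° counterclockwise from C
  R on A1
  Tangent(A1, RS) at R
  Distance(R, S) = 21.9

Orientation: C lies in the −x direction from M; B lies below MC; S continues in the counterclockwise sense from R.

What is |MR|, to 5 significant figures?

51.681

A1 meets MC tangentially, so BC is at right angles to MC, so B = C + (0, -8.9) = (-42.100, -8.9000). On A1, C sits at bearing 90° from B; an 87° counterclockwise sweep puts R at bearing 177°, so R = B + 8.9·(cos 177°, sin 177°) = (-50.988, -8.4342). Then |MR| = |R − M| = 51.681.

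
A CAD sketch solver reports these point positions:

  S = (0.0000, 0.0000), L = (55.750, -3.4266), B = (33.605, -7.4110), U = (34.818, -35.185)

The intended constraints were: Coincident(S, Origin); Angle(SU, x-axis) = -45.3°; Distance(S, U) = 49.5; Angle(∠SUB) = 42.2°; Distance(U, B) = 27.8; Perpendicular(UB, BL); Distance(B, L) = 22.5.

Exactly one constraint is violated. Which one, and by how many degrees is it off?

Perpendicular(UB, BL) — off by 7.70°.

S = (0.00, 0.00) ✓; SU at -45.30° ✓; |SU| = 49.50 ✓; ∠SUB = 42.20° ✓; |UB| = 27.80 ✓; ∠(UB, BL) = 82.30° ✗; |BL| = 22.50 ✓.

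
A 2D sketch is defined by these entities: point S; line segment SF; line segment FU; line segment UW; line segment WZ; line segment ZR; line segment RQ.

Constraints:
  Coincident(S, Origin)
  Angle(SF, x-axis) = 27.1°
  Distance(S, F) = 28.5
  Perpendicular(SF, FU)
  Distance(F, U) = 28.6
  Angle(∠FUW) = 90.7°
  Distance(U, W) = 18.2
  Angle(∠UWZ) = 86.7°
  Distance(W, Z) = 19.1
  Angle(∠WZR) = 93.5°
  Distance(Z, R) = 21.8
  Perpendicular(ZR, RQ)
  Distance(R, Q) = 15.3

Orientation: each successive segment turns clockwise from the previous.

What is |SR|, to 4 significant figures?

34.28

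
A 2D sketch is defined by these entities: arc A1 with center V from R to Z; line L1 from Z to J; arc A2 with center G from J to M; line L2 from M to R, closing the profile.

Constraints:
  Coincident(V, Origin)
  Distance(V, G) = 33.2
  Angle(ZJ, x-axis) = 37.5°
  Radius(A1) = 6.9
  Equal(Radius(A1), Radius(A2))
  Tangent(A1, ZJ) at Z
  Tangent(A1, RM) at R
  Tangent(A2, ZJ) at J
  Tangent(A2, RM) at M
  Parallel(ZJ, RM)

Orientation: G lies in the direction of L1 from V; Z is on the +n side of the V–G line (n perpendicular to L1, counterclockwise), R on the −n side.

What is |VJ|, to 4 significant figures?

33.91

Tangency of A1 to both parallel lines with radius 6.9 puts Z and R at V ± 6.9·n: Z = (-4.200, 5.474), R = (4.200, -5.474). Equal radii place J and M the same way about G: J = G + 6.9·n = (22.14, 25.69), M = G − 6.9·n = (30.54, 14.74). Then |VJ| = |J − V| = 33.91.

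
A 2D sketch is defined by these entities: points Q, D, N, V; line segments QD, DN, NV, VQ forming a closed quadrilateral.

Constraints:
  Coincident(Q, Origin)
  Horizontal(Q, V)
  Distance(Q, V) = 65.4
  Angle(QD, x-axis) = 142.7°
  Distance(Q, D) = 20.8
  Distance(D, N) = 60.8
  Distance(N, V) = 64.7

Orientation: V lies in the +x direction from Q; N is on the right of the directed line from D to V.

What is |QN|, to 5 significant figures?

42.269

Checks: |DN| = 60.80 ✓; |NV| = 64.70 ✓.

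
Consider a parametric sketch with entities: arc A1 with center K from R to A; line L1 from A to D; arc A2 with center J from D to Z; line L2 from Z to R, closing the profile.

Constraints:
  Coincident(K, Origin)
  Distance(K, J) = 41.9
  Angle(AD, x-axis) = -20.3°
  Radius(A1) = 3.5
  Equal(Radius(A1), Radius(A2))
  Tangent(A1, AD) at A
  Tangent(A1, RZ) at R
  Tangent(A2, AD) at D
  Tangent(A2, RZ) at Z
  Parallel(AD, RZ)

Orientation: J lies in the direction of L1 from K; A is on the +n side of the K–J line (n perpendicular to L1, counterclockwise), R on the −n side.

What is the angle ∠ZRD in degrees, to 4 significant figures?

9.484°

The slot axis is L1's direction at -20.3°, so u = (cos -20.3°, sin -20.3°) = (0.9379, -0.3469) and n = (−sin -20.3°, cos -20.3°) = (0.3469, 0.9379). K is at the origin and J lies 41.9 along u from K, so J = 41.9·u = (39.30, -14.54). Tangency of A1 to both parallel lines with radius 3.5 puts A and R at K ± 3.5·n: A = (1.214, 3.283), R = (-1.214, -3.283). Equal radii place D and Z the same way about J: D = J + 3.5·n = (40.51, -11.25), Z = J − 3.5·n = (38.08, -17.82). Then cos ∠ZRD = RZ·RD / (|RZ||RD|), giving 9.484°.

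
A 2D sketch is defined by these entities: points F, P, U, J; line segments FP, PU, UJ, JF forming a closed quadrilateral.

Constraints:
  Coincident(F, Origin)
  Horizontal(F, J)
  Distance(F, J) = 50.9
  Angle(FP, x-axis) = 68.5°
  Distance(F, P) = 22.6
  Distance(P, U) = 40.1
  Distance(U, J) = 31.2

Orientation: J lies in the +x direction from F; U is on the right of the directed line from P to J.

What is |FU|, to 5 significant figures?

28.786

F is at the origin; F and J share the same y with |FJ| = 50.9 and J in +x, so J = (50.9, 0). FP runs at 68.5° with |FP| = 22.6, so P = (8.2829, 21.027). U is determined by |PU| = 40.1 and |UJ| = 31.2 together: it lies at the intersection of circle(P, 40.1) and circle(J, 31.2). With |PJ| = 47.522, the foot of the radical line on PJ is 30.438 from P and the perpendicular offset is √(40.1² − 30.438²) = 26.107. Taking the right-of-PJ solution: U = (24.027, -15.852).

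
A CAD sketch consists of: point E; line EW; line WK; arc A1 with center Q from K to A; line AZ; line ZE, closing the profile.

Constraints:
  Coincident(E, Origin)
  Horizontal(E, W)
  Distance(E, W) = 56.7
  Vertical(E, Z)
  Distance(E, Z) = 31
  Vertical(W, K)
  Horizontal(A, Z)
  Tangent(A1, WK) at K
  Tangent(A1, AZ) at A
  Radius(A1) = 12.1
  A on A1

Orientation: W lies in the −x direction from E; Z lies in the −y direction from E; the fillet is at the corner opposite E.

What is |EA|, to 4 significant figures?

54.32

E is at the origin; EW is horizontal with |EW| = 56.7 and W on the −x side, so W = (-56.70, 0.000). EZ is vertical with |EZ| = 31.0 and Z on the −y side, so Z = (0.000, -31.00). The virtual corner opposite E is at (-56.70, -31.00). A1 meets WK tangentially, so QK is at right angles to WK and tangency of A1 to AZ means the radius QA is perpendicular to AZ, with radius 12.1, so the center Q sits 12.1 in from both sides at Q = (-44.60, -18.90). That places the tangent points at K = (-56.70, -18.90) on WK and A = (-44.60, -31.00) on AZ. Then |EA| = |A − E| = 54.32.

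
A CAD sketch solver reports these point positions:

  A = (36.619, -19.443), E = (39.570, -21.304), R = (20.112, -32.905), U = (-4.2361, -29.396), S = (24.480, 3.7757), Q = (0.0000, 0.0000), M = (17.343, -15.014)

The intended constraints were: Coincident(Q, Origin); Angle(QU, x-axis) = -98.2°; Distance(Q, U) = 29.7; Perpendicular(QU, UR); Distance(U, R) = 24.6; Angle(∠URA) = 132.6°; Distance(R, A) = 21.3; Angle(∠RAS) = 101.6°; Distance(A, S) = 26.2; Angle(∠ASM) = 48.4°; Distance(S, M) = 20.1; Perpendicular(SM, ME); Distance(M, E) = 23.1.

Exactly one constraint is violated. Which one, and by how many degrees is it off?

Perpendicular(SM, ME) — off by 5.00°.

Q = (0.00, 0.00) ✓; QU at -98.20° ✓; |QU| = 29.70 ✓; ∠(QU, UR) = 90.00° ✓; |UR| = 24.60 ✓; ∠URA = 132.6° ✓; |RA| = 21.30 ✓; ∠RAS = 101.6° ✓; |AS| = 26.20 ✓; ∠ASM = 48.40° ✓; |SM| = 20.10 ✓; ∠(SM, ME) = 95.00° ✗; |ME| = 23.10 ✓.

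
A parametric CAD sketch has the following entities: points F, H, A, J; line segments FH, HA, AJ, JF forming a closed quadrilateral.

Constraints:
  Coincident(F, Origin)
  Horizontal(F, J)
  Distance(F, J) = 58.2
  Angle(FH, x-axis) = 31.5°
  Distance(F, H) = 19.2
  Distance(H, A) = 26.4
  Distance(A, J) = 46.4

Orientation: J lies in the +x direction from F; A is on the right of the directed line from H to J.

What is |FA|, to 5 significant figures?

22.007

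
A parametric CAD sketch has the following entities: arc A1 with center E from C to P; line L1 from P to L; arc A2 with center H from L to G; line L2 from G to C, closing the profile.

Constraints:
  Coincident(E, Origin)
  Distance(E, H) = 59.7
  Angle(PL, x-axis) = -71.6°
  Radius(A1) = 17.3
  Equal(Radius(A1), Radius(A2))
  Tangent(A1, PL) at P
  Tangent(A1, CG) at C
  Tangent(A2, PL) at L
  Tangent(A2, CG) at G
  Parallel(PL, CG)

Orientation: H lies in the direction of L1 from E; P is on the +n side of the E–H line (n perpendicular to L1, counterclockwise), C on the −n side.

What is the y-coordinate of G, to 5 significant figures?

-62.109

The slot axis is L1's direction at -71.6°, so u = (cos -71.6°, sin -71.6°) = (0.31565, -0.94888) and n = (−sin -71.6°, cos -71.6°) = (0.94888, 0.31565). E is at the origin and H lies 59.7 along u from E, so H = 59.7·u = (18.844, -56.648). Tangency of A1 to both parallel lines with radius 17.3 puts P and C at E ± 17.3·n: P = (16.416, 5.4607), C = (-16.416, -5.4607). Equal radii place L and G the same way about H: L = H + 17.3·n = (35.260, -51.187), G = H − 17.3·n = (2.4287, -62.109). So G.y = -62.109.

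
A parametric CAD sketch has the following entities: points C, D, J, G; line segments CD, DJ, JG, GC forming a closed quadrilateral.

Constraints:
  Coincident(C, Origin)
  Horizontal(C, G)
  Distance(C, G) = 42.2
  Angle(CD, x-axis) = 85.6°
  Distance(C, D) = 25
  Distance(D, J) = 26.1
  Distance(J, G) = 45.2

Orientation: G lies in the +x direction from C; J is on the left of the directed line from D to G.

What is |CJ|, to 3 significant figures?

46.6

C is at the origin; CG is horizontal with |CG| = 42.2 and G in +x, so G = (42.2, 0). CD runs at 85.6° with |CD| = 25.0, so D = (1.92, 24.9). J is determined by |DJ| = 26.1 and |JG| = 45.2 together: it lies at the intersection of circle(D, 26.1) and circle(G, 45.2). With |DG| = 47.4, the foot of the radical line on DG is 9.31 from D and the perpendicular offset is √(26.1² − 9.31²) = 24.4. Taking the left-of-DG solution: J = (22.7, 40.8).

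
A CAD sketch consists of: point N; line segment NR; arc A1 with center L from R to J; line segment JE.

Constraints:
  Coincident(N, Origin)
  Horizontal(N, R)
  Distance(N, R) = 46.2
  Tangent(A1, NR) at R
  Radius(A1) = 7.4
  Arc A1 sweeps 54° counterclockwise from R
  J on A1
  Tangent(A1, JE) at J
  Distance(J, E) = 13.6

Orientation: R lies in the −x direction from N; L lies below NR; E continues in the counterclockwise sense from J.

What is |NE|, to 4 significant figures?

61.80

N is at the origin; N and R share the same y with |NR| = 46.2 and R on the −x side, so R = (-46.20, 0.000). Tangency of A1 to NR means the radius LR is perpendicular to NR, so L = R + (0, -7.4) = (-46.20, -7.400). On A1, R sits at bearing 90° from L; a 54° counterclockwise sweep puts J at bearing 144°, so J = L + 7.4·(cos 144°, sin 144°) = (-52.19, -3.050). Tangency of A1 to JE means the radius LJ is perpendicular to JE, so JE runs along (−sin 144°, cos 144°); with |JE| = 13.6, E = (-60.18, -14.05). Then |NE| = |E − N| = 61.80.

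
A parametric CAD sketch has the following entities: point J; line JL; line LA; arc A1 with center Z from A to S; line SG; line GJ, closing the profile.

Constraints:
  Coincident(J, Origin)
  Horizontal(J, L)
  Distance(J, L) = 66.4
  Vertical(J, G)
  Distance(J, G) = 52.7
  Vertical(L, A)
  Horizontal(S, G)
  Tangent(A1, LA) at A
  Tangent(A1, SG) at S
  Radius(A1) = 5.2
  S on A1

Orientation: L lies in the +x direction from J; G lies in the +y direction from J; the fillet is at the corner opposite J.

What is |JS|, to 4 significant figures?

80.76

J is at the origin; J and L share the same y with |JL| = 66.4 and L on the +x side, so L = (66.40, 0.000). J and G share the same x with |JG| = 52.7 and G on the +y side, so G = (0.000, 52.70). The virtual corner opposite J is at (66.40, 52.70). Since A1 is tangent to LA there, ZA ⟂ LA and the tangent condition forces ZS to be normal to SG, with radius 5.2, so the center Z sits 5.2 in from both sides at Z = (61.20, 47.50). That places the tangent points at A = (66.40, 47.50) on LA and S = (61.20, 52.70) on SG. Then |JS| = |S − J| = 80.76.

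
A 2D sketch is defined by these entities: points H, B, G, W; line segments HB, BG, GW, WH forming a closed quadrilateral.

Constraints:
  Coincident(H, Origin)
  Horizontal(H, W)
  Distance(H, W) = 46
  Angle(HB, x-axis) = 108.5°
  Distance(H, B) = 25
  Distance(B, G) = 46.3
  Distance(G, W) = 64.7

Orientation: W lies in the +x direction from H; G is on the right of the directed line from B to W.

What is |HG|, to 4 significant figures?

26.59

Checks: |BG| = 46.30 ✓; |GW| = 64.70 ✓.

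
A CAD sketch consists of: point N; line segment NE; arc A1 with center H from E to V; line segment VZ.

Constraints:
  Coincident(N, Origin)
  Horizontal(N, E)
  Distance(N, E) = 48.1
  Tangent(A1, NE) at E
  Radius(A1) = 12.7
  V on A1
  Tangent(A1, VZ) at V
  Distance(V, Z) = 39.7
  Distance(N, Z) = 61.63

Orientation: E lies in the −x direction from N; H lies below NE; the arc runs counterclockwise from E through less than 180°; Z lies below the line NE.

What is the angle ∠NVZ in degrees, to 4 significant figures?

71.24°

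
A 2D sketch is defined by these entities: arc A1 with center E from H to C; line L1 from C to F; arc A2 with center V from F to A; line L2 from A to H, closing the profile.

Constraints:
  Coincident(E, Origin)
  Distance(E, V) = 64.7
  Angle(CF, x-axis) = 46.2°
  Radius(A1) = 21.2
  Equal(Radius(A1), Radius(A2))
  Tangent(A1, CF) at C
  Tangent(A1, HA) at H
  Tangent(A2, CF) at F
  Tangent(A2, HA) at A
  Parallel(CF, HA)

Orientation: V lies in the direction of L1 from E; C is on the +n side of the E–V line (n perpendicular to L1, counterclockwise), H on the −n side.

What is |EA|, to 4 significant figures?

68.08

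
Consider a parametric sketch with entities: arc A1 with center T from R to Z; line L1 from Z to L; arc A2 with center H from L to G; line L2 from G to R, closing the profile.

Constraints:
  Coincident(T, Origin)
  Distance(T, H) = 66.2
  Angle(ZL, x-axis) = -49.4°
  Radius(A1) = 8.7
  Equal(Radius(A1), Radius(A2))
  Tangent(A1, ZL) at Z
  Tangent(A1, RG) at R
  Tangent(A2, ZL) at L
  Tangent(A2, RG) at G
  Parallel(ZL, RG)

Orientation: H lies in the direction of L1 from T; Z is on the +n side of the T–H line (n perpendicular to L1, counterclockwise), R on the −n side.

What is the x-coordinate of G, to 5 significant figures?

36.476

Tangency of A1 to both parallel lines with radius 8.7 puts Z and R at T ± 8.7·n: Z = (6.6057, 5.6617), R = (-6.6057, -5.6617). Equal radii place L and G the same way about H: L = H + 8.7·n = (49.687, -44.602), G = H − 8.7·n = (36.476, -55.925). So G.x = 36.476.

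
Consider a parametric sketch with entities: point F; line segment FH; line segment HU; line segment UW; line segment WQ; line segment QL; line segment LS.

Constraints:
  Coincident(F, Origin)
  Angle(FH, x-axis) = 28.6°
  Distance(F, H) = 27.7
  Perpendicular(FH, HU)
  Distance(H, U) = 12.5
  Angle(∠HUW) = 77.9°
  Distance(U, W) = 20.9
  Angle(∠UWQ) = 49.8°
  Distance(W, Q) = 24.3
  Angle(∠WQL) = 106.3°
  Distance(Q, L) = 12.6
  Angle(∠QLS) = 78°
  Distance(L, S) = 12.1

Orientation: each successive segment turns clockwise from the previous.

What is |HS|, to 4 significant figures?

8.761

∠WQL = 106.3° gives QL at -7.400° from the x-axis; with |QL| = 12.6, L = (32.53, 16.98). ∠QLS = 78.0° gives LS at -109.4° from the x-axis; with |LS| = 12.1, S = (28.51, 5.564). Then |HS| = |S − H| = 8.761.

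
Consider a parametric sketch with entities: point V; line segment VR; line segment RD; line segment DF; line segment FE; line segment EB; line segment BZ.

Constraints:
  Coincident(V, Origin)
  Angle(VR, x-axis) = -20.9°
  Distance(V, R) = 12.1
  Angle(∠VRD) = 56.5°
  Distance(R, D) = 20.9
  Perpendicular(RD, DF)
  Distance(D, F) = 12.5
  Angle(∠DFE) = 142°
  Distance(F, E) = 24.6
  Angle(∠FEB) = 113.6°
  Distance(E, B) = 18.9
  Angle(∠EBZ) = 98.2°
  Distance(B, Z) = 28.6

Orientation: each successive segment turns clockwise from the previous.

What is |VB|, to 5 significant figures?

25.730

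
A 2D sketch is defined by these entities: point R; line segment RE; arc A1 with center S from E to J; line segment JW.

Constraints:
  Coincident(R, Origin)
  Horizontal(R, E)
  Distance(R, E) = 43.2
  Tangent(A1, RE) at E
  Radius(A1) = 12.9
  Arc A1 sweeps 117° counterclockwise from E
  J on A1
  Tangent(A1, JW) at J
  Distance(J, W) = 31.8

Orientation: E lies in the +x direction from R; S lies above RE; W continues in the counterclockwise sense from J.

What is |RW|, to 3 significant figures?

62.0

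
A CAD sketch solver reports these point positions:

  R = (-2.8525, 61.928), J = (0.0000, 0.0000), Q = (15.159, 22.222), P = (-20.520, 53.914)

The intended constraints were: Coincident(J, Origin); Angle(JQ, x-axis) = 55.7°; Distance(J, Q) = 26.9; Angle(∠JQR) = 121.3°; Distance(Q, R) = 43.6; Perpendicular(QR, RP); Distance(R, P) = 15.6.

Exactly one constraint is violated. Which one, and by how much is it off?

Distance(R, P) = 15.6 — off by 3.80.

J = (0.00, 0.00) ✓; JQ at 55.70° ✓; |JQ| = 26.90 ✓; ∠JQR = 121.3° ✓; |QR| = 43.60 ✓; ∠(QR, RP) = 90.00° ✓; |RP| = 19.40 ✗.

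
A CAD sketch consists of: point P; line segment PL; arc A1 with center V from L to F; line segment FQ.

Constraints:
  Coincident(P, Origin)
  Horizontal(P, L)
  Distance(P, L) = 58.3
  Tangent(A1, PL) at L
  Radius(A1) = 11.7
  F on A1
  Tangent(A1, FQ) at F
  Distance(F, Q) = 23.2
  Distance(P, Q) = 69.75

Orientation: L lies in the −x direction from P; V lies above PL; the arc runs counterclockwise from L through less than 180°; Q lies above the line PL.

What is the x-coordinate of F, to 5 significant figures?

-47.935

Checks: |VF| = 11.70 ✓; ∠(VF, FQ) = 90.00° ✓; |FQ| = 23.20 ✓; |PQ| = 69.75 ✓.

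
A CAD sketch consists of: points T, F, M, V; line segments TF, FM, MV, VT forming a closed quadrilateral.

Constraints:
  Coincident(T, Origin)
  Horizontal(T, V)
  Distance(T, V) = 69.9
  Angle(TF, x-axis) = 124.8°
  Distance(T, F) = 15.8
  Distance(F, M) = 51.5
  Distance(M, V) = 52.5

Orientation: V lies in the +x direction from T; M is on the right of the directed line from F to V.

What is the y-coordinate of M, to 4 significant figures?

-26.21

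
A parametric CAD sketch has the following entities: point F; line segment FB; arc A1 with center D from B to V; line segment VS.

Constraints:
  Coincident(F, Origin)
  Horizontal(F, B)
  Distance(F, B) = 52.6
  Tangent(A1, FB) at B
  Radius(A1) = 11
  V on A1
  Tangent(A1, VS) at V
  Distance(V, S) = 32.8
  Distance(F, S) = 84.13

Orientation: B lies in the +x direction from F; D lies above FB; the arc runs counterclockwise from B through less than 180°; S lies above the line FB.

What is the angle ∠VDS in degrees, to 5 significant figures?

71.460°

Checks: |DV| = 11.00 ✓; ∠(DV, VS) = 90.00° ✓; |VS| = 32.80 ✓; |FS| = 84.13 ✓.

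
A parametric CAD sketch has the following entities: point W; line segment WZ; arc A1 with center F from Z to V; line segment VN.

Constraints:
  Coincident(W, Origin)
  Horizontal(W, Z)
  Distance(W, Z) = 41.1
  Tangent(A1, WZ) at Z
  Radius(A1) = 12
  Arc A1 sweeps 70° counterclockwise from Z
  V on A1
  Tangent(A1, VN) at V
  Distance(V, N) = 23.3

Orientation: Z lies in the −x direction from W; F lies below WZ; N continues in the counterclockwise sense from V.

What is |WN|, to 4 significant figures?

67.30

W is at the origin; W and Z share the same y with |WZ| = 41.1 and Z on the −x side, so Z = (-41.10, 0.000). A1 meets WZ tangentially, so FZ is at right angles to WZ, so F = Z + (0, -12) = (-41.10, -12.00). On A1, Z sits at bearing 90° from F; a 70° counterclockwise sweep puts V at bearing 160°, so V = F + 12.0·(cos 160°, sin 160°) = (-52.38, -7.896). Since A1 is tangent to VN there, FV ⟂ VN, so VN runs along (−sin 160°, cos 160°); with |VN| = 23.3, N = (-60.35, -29.79). Then |WN| = |N − W| = 67.30.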